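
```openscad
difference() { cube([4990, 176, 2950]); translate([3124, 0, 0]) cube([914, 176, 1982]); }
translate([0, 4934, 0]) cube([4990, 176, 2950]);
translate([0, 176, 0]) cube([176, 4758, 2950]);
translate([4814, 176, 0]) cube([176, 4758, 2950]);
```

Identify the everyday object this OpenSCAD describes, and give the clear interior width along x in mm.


A single room. The interior width is 4638 mm.

Four walls enclosing a rectangle with a door in the front wall — a room. Outside width 4990 minus two 176 mm walls gives 4638 mm.


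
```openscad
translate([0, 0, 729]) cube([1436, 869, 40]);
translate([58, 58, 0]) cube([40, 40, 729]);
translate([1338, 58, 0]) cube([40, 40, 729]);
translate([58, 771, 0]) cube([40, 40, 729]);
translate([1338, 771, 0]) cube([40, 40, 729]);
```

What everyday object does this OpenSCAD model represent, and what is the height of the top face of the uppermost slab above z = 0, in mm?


A table. The table height is 769 mm.

A 1436×869×40 slab sits at z = 729 on four 40 mm square posts — a table. The top surface is at 729 + 40 = 769 mm.


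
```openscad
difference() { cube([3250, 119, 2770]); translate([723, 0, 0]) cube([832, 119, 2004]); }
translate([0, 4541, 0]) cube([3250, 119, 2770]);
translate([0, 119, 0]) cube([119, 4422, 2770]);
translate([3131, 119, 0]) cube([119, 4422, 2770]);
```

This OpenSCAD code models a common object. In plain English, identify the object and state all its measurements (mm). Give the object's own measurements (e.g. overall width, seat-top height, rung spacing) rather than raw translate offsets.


A single room: four walls, each 2770 mm tall and 119 mm thick, enclosing an outside footprint 3250×4660 mm (x × y), no floor or roof. The front and back walls (−y and +y sides) run the full x-width; the side walls fit between their inner faces. A door opening 832 mm wide and 2004 mm tall is cut through the front wall from the floor up, its −x edge 723 mm from the wall's −x end.


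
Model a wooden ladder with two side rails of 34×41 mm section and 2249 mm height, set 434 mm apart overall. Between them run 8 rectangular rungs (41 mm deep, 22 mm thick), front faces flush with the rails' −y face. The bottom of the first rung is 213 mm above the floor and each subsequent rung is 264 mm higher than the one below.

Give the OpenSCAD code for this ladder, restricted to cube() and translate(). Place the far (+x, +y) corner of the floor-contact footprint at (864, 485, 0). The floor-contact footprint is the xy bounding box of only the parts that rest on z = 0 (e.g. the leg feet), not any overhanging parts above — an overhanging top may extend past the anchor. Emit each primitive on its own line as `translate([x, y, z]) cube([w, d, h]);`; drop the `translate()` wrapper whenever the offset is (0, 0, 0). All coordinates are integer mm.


translate([430, 444, 0]) cube([34, 41, 2249]);
translate([830, 444, 0]) cube([34, 41, 2249]);
translate([464, 444, 213]) cube([366, 41, 22]);
translate([464, 444, 477]) cube([366, 41, 22]);
translate([464, 444, 741]) cube([366, 41, 22]);
translate([464, 444, 1005]) cube([366, 41, 22]);
translate([464, 444, 1269]) cube([366, 41, 22]);
translate([464, 444, 1533]) cube([366, 41, 22]);
translate([464, 444, 1797]) cube([366, 41, 22]);
translate([464, 444, 2061]) cube([366, 41, 22]);


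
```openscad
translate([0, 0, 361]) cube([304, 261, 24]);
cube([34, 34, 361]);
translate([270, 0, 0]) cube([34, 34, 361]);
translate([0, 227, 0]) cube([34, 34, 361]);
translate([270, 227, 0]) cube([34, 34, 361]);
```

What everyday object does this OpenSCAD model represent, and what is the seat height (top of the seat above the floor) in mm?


A stool. The seat height is 385 mm.

A 304×261×24 slab at z = 361 on four corner posts — a stool. The seat top is 361 + 24 = 385 mm.


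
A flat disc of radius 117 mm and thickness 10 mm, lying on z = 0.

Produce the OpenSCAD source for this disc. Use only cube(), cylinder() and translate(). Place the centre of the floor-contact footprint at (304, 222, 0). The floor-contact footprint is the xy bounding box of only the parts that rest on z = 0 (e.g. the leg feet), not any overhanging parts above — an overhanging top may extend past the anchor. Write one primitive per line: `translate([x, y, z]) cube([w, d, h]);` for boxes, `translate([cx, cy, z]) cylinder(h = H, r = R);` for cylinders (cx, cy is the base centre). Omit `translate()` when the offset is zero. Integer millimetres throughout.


translate([304, 222, 0]) cylinder(h = 10, r = 117);


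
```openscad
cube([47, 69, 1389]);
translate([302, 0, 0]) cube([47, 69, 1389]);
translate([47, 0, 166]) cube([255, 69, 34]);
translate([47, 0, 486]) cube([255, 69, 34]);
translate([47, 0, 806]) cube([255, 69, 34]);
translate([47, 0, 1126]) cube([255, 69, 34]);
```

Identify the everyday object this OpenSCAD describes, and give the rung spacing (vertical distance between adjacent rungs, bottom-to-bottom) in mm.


A ladder. The rung spacing is 320 mm.

Two tall 47×69 posts with 4 short bars between them — a ladder. Adjacent rungs sit at z = 166 and z = 486, so the spacing is 486 − 166 = 320 mm.


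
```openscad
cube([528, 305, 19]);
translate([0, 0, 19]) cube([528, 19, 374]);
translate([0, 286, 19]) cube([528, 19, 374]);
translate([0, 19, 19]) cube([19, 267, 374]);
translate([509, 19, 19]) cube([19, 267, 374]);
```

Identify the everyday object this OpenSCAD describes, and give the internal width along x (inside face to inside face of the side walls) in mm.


An open box. The internal width is 490 mm.

A 528×305 base slab with four walls standing on it — an open box. The base is 528 mm wide and the walls are 19 mm thick, so the internal width is 528 − 2 × 19 = 490 mm.


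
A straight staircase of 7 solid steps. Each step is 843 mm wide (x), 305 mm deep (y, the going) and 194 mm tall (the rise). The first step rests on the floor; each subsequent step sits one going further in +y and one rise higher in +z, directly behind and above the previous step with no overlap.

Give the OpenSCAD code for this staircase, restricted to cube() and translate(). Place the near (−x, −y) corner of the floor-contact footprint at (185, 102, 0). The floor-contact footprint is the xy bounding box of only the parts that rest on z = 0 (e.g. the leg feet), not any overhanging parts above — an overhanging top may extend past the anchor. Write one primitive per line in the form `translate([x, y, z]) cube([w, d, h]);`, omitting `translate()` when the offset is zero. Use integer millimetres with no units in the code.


translate([185, 102, 0]) cube([843, 305, 194]);
translate([185, 407, 194]) cube([843, 305, 194]);
translate([185, 712, 388]) cube([843, 305, 194]);
translate([185, 1017, 582]) cube([843, 305, 194]);
translate([185, 1322, 776]) cube([843, 305, 194]);
translate([185, 1627, 970]) cube([843, 305, 194]);
translate([185, 1932, 1164]) cube([843, 305, 194]);


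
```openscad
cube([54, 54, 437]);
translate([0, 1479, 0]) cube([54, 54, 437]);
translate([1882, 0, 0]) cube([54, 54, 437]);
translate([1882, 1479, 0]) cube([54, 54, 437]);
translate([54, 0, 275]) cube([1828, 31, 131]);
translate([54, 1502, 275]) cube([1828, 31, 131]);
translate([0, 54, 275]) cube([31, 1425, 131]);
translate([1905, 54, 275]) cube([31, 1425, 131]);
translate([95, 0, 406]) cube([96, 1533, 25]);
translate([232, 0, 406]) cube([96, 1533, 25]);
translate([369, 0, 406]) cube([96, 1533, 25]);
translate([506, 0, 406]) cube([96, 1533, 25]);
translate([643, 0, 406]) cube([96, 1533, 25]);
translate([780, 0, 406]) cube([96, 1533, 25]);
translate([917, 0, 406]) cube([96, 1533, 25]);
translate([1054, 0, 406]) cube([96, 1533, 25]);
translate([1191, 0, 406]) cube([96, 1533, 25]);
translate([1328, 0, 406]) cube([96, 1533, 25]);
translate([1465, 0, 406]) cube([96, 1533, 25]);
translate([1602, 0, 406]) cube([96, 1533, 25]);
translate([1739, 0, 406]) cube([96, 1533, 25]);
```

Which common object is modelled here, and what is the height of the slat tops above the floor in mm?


A bed frame. The slat-top height is 431 mm.

Four posts, four rails, and a row of slats — a bed frame. Slats sit on the rails at z = 275 + 131 = 406; with slat thickness 25, the top is 431 mm.


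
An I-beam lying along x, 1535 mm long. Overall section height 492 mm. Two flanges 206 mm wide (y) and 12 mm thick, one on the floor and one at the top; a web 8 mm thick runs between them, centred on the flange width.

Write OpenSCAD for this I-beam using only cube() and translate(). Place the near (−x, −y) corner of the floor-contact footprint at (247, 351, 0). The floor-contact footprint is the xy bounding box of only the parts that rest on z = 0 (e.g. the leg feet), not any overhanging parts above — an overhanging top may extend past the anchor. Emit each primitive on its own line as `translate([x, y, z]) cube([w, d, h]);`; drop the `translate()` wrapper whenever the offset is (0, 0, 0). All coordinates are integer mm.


translate([247, 351, 0]) cube([1535, 206, 12]);
translate([247, 450, 12]) cube([1535, 8, 468]);
translate([247, 351, 480]) cube([1535, 206, 12]);


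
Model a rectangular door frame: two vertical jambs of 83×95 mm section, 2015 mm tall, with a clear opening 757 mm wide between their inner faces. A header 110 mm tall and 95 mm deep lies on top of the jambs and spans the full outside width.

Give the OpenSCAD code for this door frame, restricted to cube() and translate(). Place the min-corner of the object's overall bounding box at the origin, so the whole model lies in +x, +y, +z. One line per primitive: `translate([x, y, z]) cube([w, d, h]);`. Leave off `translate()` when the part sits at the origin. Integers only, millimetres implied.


cube([83, 95, 2015]);
translate([840, 0, 0]) cube([83, 95, 2015]);
translate([0, 0, 2015]) cube([923, 95, 110]);


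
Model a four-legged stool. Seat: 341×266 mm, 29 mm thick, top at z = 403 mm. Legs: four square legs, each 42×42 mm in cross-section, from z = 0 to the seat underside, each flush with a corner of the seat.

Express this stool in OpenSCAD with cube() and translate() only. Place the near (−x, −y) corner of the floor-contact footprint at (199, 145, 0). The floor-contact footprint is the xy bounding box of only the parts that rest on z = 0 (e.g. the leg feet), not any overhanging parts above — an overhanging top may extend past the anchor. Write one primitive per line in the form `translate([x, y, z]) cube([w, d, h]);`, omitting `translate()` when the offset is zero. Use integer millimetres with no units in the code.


translate([199, 145, 374]) cube([341, 266, 29]);
translate([199, 145, 0]) cube([42, 42, 374]);
translate([498, 145, 0]) cube([42, 42, 374]);
translate([199, 369, 0]) cube([42, 42, 374]);
translate([498, 369, 0]) cube([42, 42, 374]);


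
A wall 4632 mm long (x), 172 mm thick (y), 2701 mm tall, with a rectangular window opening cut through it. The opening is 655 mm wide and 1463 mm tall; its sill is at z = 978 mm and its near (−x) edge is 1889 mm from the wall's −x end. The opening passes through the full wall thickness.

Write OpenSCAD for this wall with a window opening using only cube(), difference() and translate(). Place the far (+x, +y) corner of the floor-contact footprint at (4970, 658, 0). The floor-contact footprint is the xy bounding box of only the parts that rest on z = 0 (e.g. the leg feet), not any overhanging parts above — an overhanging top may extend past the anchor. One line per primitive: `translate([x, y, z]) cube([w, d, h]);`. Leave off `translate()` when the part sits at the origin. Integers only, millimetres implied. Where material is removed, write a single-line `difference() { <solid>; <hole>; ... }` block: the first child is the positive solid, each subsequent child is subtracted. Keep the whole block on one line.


difference() { translate([338, 486, 0]) cube([4632, 172, 2701]); translate([2227, 486, 978]) cube([655, 172, 1463]); }


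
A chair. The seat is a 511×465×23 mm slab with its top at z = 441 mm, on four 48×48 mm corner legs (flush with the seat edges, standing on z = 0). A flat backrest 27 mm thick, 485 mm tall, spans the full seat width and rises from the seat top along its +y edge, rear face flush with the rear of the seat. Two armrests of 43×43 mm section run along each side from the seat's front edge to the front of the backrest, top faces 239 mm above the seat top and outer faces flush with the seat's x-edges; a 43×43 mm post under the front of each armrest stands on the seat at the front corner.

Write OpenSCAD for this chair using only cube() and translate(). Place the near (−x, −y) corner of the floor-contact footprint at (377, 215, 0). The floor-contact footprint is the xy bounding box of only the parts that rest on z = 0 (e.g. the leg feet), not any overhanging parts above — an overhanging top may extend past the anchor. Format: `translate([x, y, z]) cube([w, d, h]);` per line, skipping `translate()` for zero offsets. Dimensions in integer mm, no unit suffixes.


translate([377, 215, 418]) cube([511, 465, 23]);
translate([377, 215, 0]) cube([48, 48, 418]);
translate([840, 215, 0]) cube([48, 48, 418]);
translate([377, 632, 0]) cube([48, 48, 418]);
translate([840, 632, 0]) cube([48, 48, 418]);
translate([377, 653, 441]) cube([511, 27, 485]);
translate([377, 215, 637]) cube([43, 438, 43]);
translate([845, 215, 637]) cube([43, 438, 43]);
translate([377, 215, 441]) cube([43, 43, 196]);
translate([845, 215, 441]) cube([43, 43, 196]);


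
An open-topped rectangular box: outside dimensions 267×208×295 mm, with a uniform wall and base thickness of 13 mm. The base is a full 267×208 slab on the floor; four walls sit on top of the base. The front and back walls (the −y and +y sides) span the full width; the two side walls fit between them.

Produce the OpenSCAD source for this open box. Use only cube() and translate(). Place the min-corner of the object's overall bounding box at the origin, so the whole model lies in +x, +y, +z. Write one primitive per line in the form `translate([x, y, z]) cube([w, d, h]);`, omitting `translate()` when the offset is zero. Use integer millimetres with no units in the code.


cube([267, 208, 13]);
translate([0, 0, 13]) cube([267, 13, 282]);
translate([0, 195, 13]) cube([267, 13, 282]);
translate([0, 13, 13]) cube([13, 182, 282]);
translate([254, 13, 13]) cube([13, 182, 282]);


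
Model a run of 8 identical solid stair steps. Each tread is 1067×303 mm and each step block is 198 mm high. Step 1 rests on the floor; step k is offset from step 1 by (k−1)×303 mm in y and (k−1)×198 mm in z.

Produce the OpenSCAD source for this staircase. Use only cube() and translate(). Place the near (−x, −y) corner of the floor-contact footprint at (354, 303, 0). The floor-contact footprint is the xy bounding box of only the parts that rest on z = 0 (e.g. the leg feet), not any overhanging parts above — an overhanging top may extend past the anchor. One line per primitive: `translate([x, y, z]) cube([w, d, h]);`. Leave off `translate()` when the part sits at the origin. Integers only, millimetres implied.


translate([354, 303, 0]) cube([1067, 303, 198]);
translate([354, 606, 198]) cube([1067, 303, 198]);
translate([354, 909, 396]) cube([1067, 303, 198]);
translate([354, 1212, 594]) cube([1067, 303, 198]);
translate([354, 1515, 792]) cube([1067, 303, 198]);
translate([354, 1818, 990]) cube([1067, 303, 198]);
translate([354, 2121, 1188]) cube([1067, 303, 198]);
translate([354, 2424, 1386]) cube([1067, 303, 198]);


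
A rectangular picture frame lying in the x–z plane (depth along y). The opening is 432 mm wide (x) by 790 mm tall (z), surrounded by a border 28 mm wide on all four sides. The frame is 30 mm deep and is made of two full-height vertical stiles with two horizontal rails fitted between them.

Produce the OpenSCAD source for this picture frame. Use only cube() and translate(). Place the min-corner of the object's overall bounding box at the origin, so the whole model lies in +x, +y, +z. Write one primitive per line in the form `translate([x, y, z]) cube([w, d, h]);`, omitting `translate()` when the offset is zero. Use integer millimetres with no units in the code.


cube([28, 30, 846]);
translate([460, 0, 0]) cube([28, 30, 846]);
translate([28, 0, 0]) cube([432, 30, 28]);
translate([28, 0, 818]) cube([432, 30, 28]);


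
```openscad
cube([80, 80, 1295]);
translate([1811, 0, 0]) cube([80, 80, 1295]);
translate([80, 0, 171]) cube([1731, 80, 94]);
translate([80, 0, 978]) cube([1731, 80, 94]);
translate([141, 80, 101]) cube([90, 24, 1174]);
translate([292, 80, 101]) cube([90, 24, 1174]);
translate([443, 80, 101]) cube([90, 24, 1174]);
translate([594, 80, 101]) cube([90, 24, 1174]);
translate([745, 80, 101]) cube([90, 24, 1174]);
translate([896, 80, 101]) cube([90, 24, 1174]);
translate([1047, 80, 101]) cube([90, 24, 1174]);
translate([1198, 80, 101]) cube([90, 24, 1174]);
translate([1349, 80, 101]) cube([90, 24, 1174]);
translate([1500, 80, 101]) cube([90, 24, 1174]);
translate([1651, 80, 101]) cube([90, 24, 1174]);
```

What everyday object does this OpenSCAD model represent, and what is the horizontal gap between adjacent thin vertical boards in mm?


A fence section. The picket gap is 61 mm.

Two posts, two rails, 11 pickets — a fence section. Span 1731 mm holds 11 pickets of 90 mm with 12 equal gaps: ⌊(1731 − 11·90) / 12⌋ = 61 mm.


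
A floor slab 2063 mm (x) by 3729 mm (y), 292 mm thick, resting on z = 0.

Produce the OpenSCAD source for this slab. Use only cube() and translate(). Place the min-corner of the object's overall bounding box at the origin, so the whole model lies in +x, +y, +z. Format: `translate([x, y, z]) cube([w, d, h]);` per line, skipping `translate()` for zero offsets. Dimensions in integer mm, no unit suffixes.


cube([2063, 3729, 292]);


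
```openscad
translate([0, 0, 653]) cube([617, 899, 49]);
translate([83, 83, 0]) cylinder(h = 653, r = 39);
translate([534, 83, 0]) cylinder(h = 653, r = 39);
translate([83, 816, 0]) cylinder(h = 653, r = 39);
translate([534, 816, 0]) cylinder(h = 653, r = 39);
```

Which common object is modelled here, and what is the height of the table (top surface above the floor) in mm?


A table. The table height is 702 mm.

A 617×899×49 slab sits at z = 653 on four Ø78 mm round legs — a table. The top surface is at 653 + 49 = 702 mm.


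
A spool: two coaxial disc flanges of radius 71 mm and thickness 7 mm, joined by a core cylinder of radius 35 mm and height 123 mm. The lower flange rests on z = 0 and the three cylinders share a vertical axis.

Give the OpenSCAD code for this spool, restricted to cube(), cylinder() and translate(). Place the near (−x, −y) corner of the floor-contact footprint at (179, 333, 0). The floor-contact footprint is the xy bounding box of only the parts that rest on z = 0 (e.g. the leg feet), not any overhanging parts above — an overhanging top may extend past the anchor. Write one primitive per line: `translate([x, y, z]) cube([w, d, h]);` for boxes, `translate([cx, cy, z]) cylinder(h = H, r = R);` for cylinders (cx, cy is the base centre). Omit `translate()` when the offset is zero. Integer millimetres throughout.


translate([250, 404, 0]) cylinder(h = 7, r = 71);
translate([250, 404, 7]) cylinder(h = 123, r = 35);
translate([250, 404, 130]) cylinder(h = 7, r = 71);


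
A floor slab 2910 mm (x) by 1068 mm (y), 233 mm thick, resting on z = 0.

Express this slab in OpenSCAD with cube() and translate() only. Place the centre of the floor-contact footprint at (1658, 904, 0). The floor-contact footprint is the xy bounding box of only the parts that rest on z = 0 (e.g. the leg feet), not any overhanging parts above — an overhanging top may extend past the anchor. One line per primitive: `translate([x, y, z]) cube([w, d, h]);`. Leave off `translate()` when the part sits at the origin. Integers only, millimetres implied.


translate([203, 370, 0]) cube([2910, 1068, 233]);


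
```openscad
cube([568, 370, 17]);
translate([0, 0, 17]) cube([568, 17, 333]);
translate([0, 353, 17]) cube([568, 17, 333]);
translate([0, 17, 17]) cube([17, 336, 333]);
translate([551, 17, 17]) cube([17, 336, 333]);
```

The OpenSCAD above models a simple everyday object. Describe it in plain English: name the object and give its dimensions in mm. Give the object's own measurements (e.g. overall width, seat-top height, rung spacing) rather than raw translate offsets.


An open-topped rectangular box: outside dimensions 568×370×350 mm, with a uniform wall and base thickness of 17 mm. The base is a full 568×370 slab on the floor; four walls sit on top of the base. The front and back walls (the −y and +y sides) span the full width; the two side walls fit between them.


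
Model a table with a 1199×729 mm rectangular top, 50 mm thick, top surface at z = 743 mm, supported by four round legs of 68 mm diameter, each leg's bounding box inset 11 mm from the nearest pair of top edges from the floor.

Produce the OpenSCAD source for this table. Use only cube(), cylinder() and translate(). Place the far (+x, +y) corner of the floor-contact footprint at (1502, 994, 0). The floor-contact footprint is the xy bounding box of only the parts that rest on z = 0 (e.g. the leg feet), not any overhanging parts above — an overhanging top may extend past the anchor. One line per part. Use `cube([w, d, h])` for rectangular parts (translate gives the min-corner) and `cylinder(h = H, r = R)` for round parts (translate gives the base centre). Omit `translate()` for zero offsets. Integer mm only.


// leg_h = 743 - 50 = 693
translate([314, 276, 693]) cube([1199, 729, 50]);
translate([359, 321, 0]) cylinder(h = 693, r = 34);
translate([1468, 321, 0]) cylinder(h = 693, r = 34);
translate([359, 960, 0]) cylinder(h = 693, r = 34);
translate([1468, 960, 0]) cylinder(h = 693, r = 34);


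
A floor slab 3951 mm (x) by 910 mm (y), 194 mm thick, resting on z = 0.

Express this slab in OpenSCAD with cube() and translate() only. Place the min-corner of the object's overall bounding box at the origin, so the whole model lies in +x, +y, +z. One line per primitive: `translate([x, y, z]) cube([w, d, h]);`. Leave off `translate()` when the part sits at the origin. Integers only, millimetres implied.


cube([3951, 910, 194]);


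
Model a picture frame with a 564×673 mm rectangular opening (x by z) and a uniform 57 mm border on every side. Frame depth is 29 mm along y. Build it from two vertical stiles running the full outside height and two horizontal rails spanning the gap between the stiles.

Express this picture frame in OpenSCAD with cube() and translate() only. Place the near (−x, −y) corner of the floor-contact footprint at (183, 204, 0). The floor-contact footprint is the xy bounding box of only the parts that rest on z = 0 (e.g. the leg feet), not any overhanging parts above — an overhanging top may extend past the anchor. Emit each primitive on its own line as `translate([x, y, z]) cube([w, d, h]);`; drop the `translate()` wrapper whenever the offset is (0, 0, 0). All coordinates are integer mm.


translate([183, 204, 0]) cube([57, 29, 787]);
translate([804, 204, 0]) cube([57, 29, 787]);
translate([240, 204, 0]) cube([564, 29, 57]);
translate([240, 204, 730]) cube([564, 29, 57]);


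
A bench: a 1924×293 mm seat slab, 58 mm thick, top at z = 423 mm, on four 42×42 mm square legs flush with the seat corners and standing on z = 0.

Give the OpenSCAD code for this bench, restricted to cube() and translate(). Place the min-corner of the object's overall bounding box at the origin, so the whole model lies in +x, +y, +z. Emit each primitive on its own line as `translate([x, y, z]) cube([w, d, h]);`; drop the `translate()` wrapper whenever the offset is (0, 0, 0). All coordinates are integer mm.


// leg_h = 423 − 58 = 365
translate([0, 0, 365]) cube([1924, 293, 58]);
cube([42, 42, 365]);
translate([0, 251, 0]) cube([42, 42, 365]);
translate([1882, 0, 0]) cube([42, 42, 365]);
translate([1882, 251, 0]) cube([42, 42, 365]);


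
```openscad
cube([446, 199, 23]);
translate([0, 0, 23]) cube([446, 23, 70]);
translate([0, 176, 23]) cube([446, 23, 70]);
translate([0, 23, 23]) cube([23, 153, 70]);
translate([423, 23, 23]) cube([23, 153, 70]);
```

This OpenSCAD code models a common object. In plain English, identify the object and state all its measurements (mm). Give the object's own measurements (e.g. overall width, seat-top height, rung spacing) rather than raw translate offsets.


An open-topped rectangular box: outside dimensions 446×199×93 mm, with a uniform wall and base thickness of 23 mm. The base is a full 446×199 slab on the floor; four walls sit on top of the base. The front and back walls (the −y and +y sides) span the full width; the two side walls fit between them.


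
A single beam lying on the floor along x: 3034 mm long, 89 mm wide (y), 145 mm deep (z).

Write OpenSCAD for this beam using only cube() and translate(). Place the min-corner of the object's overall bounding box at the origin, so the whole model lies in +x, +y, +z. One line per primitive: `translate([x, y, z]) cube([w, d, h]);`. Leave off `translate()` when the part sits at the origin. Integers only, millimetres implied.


cube([3034, 89, 145]);


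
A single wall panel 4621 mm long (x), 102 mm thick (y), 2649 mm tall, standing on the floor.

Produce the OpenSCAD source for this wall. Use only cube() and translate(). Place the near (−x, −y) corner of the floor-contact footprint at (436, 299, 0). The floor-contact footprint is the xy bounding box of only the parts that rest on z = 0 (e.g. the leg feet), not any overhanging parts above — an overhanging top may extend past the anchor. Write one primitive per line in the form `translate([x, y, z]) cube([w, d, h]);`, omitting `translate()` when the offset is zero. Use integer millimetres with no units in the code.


translate([436, 299, 0]) cube([4621, 102, 2649]);


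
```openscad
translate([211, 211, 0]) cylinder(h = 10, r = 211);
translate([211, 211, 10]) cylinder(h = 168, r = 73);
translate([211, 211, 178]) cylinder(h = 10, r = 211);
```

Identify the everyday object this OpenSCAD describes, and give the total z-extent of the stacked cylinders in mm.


A spool. The overall height is 188 mm.

Three coaxial cylinders, large–small–large — a spool. Two 10 mm flanges and a 168 mm core give 10 + 168 + 10 = 188 mm.


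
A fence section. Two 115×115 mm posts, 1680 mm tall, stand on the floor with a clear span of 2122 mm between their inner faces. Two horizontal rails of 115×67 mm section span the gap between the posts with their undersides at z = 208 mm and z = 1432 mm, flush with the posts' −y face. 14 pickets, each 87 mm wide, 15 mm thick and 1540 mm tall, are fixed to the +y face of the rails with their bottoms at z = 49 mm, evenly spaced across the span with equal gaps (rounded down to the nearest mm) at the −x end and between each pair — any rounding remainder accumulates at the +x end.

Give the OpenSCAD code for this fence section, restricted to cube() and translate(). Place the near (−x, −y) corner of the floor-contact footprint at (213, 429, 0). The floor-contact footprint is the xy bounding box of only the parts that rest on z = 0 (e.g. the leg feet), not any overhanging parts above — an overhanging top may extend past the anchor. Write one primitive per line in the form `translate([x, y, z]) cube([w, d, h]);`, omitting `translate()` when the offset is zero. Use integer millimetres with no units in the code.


translate([213, 429, 0]) cube([115, 115, 1680]);
translate([2450, 429, 0]) cube([115, 115, 1680]);
translate([328, 429, 208]) cube([2122, 115, 67]);
translate([328, 429, 1432]) cube([2122, 115, 67]);
translate([388, 544, 49]) cube([87, 15, 1540]);
translate([535, 544, 49]) cube([87, 15, 1540]);
translate([682, 544, 49]) cube([87, 15, 1540]);
translate([829, 544, 49]) cube([87, 15, 1540]);
translate([976, 544, 49]) cube([87, 15, 1540]);
translate([1123, 544, 49]) cube([87, 15, 1540]);
translate([1270, 544, 49]) cube([87, 15, 1540]);
translate([1417, 544, 49]) cube([87, 15, 1540]);
translate([1564, 544, 49]) cube([87, 15, 1540]);
translate([1711, 544, 49]) cube([87, 15, 1540]);
translate([1858, 544, 49]) cube([87, 15, 1540]);
translate([2005, 544, 49]) cube([87, 15, 1540]);
translate([2152, 544, 49]) cube([87, 15, 1540]);
translate([2299, 544, 49]) cube([87, 15, 1540]);


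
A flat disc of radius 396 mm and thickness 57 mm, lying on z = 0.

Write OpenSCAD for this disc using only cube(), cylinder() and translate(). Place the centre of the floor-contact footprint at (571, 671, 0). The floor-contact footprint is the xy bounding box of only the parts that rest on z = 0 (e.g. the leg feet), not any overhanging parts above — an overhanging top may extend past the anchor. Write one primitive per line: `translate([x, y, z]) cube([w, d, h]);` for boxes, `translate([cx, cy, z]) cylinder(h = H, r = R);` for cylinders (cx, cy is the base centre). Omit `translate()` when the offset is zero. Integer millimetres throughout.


translate([571, 671, 0]) cylinder(h = 57, r = 396);


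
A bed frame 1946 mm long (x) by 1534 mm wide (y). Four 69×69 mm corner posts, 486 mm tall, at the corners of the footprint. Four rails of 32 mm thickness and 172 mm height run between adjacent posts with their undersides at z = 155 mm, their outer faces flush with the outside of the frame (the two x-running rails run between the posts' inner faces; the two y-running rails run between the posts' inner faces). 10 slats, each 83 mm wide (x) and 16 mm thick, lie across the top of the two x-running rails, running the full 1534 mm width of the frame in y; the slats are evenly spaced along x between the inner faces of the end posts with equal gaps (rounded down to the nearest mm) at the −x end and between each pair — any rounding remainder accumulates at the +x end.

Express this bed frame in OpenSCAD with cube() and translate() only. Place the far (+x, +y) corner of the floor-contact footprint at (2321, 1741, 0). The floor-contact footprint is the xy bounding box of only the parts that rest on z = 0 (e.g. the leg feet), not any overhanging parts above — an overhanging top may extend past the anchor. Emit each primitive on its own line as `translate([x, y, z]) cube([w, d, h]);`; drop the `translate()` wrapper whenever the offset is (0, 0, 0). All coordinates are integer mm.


translate([375, 207, 0]) cube([69, 69, 486]);
translate([375, 1672, 0]) cube([69, 69, 486]);
translate([2252, 207, 0]) cube([69, 69, 486]);
translate([2252, 1672, 0]) cube([69, 69, 486]);
translate([444, 207, 155]) cube([1808, 32, 172]);
translate([444, 1709, 155]) cube([1808, 32, 172]);
translate([375, 276, 155]) cube([32, 1396, 172]);
translate([2289, 276, 155]) cube([32, 1396, 172]);
translate([532, 207, 327]) cube([83, 1534, 16]);
translate([703, 207, 327]) cube([83, 1534, 16]);
translate([874, 207, 327]) cube([83, 1534, 16]);
translate([1045, 207, 327]) cube([83, 1534, 16]);
translate([1216, 207, 327]) cube([83, 1534, 16]);
translate([1387, 207, 327]) cube([83, 1534, 16]);
translate([1558, 207, 327]) cube([83, 1534, 16]);
translate([1729, 207, 327]) cube([83, 1534, 16]);
translate([1900, 207, 327]) cube([83, 1534, 16]);
translate([2071, 207, 327]) cube([83, 1534, 16]);


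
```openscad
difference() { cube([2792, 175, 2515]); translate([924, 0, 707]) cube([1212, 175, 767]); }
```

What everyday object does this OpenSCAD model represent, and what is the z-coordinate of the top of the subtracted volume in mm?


A wall with a window opening. The window head height is 1474 mm.

A wall with a rectangular opening subtracted — a window. Sill at z = 707, opening 767 mm tall, so the head is at 707 + 767 = 1474 mm.


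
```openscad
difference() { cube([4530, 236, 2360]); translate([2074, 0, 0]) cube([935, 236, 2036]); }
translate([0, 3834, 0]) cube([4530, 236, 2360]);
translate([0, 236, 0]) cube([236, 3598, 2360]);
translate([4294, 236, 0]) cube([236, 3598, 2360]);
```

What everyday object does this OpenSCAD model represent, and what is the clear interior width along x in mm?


A single room. The interior width is 4058 mm.

Four walls enclosing a rectangle with a door in the front wall — a room. Outside width 4530 minus two 236 mm walls gives 4058 mm.


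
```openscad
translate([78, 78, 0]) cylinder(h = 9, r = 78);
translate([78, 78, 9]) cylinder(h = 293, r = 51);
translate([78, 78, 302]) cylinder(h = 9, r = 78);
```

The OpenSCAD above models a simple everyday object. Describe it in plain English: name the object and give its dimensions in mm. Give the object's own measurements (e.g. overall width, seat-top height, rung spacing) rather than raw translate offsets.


A spool: two coaxial disc flanges of radius 78 mm and thickness 9 mm, joined by a core cylinder of radius 51 mm and height 293 mm. The lower flange rests on z = 0 and the three cylinders share a vertical axis.


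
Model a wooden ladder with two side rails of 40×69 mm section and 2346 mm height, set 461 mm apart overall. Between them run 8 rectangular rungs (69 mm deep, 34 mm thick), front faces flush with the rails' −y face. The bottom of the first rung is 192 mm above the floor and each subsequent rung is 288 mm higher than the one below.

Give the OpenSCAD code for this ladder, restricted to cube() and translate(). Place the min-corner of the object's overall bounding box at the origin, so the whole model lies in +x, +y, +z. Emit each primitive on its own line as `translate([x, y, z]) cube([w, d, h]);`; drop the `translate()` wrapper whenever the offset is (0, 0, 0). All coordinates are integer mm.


cube([40, 69, 2346]);
translate([421, 0, 0]) cube([40, 69, 2346]);
translate([40, 0, 192]) cube([381, 69, 34]);
translate([40, 0, 480]) cube([381, 69, 34]);
translate([40, 0, 768]) cube([381, 69, 34]);
translate([40, 0, 1056]) cube([381, 69, 34]);
translate([40, 0, 1344]) cube([381, 69, 34]);
translate([40, 0, 1632]) cube([381, 69, 34]);
translate([40, 0, 1920]) cube([381, 69, 34]);
translate([40, 0, 2208]) cube([381, 69, 34]);


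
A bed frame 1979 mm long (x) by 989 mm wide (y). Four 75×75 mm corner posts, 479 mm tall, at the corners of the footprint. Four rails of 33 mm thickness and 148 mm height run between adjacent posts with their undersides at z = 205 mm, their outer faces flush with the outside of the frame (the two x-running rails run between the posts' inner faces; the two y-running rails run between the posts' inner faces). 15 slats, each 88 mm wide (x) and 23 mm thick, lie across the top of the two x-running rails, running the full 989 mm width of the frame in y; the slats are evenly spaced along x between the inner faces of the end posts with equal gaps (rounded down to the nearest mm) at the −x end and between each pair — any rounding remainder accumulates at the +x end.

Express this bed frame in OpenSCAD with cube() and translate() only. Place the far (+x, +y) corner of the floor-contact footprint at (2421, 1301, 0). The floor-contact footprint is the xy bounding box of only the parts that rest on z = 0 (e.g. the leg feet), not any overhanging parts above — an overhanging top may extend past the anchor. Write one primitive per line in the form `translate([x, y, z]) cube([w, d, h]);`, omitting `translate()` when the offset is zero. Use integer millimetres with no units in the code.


translate([442, 312, 0]) cube([75, 75, 479]);
translate([442, 1226, 0]) cube([75, 75, 479]);
translate([2346, 312, 0]) cube([75, 75, 479]);
translate([2346, 1226, 0]) cube([75, 75, 479]);
translate([517, 312, 205]) cube([1829, 33, 148]);
translate([517, 1268, 205]) cube([1829, 33, 148]);
translate([442, 387, 205]) cube([33, 839, 148]);
translate([2388, 387, 205]) cube([33, 839, 148]);
translate([548, 312, 353]) cube([88, 989, 23]);
translate([667, 312, 353]) cube([88, 989, 23]);
translate([786, 312, 353]) cube([88, 989, 23]);
translate([905, 312, 353]) cube([88, 989, 23]);
translate([1024, 312, 353]) cube([88, 989, 23]);
translate([1143, 312, 353]) cube([88, 989, 23]);
translate([1262, 312, 353]) cube([88, 989, 23]);
translate([1381, 312, 353]) cube([88, 989, 23]);
translate([1500, 312, 353]) cube([88, 989, 23]);
translate([1619, 312, 353]) cube([88, 989, 23]);
translate([1738, 312, 353]) cube([88, 989, 23]);
translate([1857, 312, 353]) cube([88, 989, 23]);
translate([1976, 312, 353]) cube([88, 989, 23]);
translate([2095, 312, 353]) cube([88, 989, 23]);
translate([2214, 312, 353]) cube([88, 989, 23]);


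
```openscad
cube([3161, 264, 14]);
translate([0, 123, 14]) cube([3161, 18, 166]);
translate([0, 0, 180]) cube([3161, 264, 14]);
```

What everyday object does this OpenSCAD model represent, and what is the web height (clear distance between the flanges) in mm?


An I-beam. The web height is 166 mm.

Two wide flanges with a thin centred web — an I-beam. Overall 194 mm minus two 14 mm flanges gives a web of 194 − 2·14 = 166 mm.


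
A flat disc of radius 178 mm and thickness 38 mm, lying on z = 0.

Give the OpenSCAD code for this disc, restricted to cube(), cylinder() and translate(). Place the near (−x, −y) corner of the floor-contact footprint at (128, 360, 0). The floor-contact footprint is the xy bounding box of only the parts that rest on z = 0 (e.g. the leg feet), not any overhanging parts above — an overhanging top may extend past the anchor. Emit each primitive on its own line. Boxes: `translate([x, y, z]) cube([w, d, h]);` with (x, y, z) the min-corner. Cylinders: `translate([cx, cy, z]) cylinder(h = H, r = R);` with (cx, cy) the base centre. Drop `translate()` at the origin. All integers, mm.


translate([306, 538, 0]) cylinder(h = 38, r = 178);


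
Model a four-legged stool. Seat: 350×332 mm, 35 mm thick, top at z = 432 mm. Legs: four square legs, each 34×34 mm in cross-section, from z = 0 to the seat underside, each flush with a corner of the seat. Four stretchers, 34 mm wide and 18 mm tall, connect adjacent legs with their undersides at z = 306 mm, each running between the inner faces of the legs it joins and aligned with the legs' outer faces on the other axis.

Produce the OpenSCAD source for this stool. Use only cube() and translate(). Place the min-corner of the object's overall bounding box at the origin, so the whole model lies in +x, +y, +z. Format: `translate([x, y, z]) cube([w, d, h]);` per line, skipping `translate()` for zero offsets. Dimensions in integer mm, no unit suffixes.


// leg_h = 432 - 35 = 397
// stretcher span = 350 - 2*34 = 282
translate([0, 0, 397]) cube([350, 332, 35]);
cube([34, 34, 397]);
translate([316, 0, 0]) cube([34, 34, 397]);
translate([0, 298, 0]) cube([34, 34, 397]);
translate([316, 298, 0]) cube([34, 34, 397]);
translate([34, 0, 306]) cube([282, 34, 18]);
translate([34, 298, 306]) cube([282, 34, 18]);
translate([0, 34, 306]) cube([34, 264, 18]);
translate([316, 34, 306]) cube([34, 264, 18]);


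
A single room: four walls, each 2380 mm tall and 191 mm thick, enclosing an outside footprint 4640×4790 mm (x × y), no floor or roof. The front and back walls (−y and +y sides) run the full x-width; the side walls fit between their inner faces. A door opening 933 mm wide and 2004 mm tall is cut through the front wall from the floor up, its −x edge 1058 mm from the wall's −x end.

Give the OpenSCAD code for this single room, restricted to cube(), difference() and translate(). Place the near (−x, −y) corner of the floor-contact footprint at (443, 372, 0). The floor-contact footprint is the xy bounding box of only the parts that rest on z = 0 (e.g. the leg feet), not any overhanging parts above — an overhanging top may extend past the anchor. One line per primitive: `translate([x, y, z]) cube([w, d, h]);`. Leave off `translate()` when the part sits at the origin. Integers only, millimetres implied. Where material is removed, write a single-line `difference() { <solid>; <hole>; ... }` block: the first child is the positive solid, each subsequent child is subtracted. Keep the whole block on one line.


difference() { translate([443, 372, 0]) cube([4640, 191, 2380]); translate([1501, 372, 0]) cube([933, 191, 2004]); }
translate([443, 4971, 0]) cube([4640, 191, 2380]);
translate([443, 563, 0]) cube([191, 4408, 2380]);
translate([4892, 563, 0]) cube([191, 4408, 2380]);


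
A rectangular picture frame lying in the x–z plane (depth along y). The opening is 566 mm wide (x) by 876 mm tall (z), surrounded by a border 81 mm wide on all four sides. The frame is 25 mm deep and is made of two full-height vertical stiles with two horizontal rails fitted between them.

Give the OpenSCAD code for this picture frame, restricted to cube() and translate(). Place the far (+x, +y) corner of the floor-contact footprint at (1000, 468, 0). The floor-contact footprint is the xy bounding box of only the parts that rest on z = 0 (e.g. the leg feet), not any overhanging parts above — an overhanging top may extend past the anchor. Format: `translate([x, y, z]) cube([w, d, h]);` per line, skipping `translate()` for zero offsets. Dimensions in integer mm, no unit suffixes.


translate([272, 443, 0]) cube([81, 25, 1038]);
translate([919, 443, 0]) cube([81, 25, 1038]);
translate([353, 443, 0]) cube([566, 25, 81]);
translate([353, 443, 957]) cube([566, 25, 81]);
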